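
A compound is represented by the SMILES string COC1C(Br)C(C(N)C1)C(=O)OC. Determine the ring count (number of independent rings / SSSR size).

In SMILES, each pair of matching ring-closure digits denotes one ring-closing bond; the number of such bonds equals the number of independent rings.
Ring-closure bonds here: 1.

1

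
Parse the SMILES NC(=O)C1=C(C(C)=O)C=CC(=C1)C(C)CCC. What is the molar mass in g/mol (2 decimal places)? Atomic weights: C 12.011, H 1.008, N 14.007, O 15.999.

233.31 g/mol

First, the molecular formula is C14H19NO2 (counting implicit H from valence).
  C: 14 × 12.011 = 168.154
  H: 19 × 1.008 = 19.152
  N: 1 × 14.007 = 14.007
  O: 2 × 15.999 = 31.998
Sum: 14×12.011 + 19×1.008 + 1×14.007 + 2×15.999 = 233.311 → 233.31 g/mol.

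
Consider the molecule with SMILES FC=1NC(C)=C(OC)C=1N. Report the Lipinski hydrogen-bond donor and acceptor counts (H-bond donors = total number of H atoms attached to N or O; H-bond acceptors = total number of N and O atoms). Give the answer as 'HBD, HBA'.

Donors: find every N or O and count the H atoms it carries.
  atom 3 (N): bond orders sum to 2 → 1 H
  atom 7 (O): bond orders sum to 2 → 0 H
  atom 10 (N): bond orders sum to 1 → 2 H
Lipinski HBD = 3.
Acceptors: N atoms = 2, O atoms = 1 → HBA = 3.

3, 3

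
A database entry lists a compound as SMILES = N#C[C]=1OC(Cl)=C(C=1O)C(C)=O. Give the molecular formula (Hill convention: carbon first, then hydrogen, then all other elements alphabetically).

Walk through each heavy atom and fill implicit hydrogens from standard valence (C 4, N 3, O 2, S 2, halogen 1):
  atom 1: N, bond orders sum to 3 (valence 3) → 0 H
  atom 2: C, bond orders sum to 4 (valence 4) → 0 H
  atom 3: C with explicit H count 0
  atom 4: O, bond orders sum to 2 (valence 2) → 0 H
  atom 5: C, bond orders sum to 4 (valence 4) → 0 H
  atom 6: Cl (halogen, monovalent) → 0 H
  atom 7: C, bond orders sum to 4 (valence 4) → 0 H
  atom 8: C, bond orders sum to 4 (valence 4) → 0 H
  atom 9: O, bond orders sum to 1 (valence 2) → 1 H
  atom 10: C, bond orders sum to 4 (valence 4) → 0 H
  atom 11: C, bond orders sum to 1 (valence 4) → 3 H
  atom 12: O, bond orders sum to 2 (valence 2) → 0 H
Totals → C:7, H:4, Cl:1, N:1, O:3.
In Hill order: C7H4ClNO3.

C7H4ClNO3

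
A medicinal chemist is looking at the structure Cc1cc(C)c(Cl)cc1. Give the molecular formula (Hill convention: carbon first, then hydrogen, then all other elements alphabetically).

C8H9Cl

Walk through each heavy atom and fill implicit hydrogens from standard valence (C 4, N 3, O 2, S 2, halogen 1); for lowercase aromatic atoms, an aromatic c carries 1 H when it has two neighbours and 0 H with three, and aromatic n carries 0 H:
  atom 1: C, bond orders sum to 1 (valence 4) → 3 H
  atom 2: aromatic c, 3 neighbours → 0 H
  atom 3: aromatic c, 2 neighbours → 1 H
  atom 4: aromatic c, 3 neighbours → 0 H
  atom 5: C, bond orders sum to 1 (valence 4) → 3 H
  atom 6: aromatic c, 3 neighbours → 0 H
  atom 7: Cl (halogen, monovalent) → 0 H
  atom 8: aromatic c, 2 neighbours → 1 H
  atom 9: aromatic c, 2 neighbours → 1 H
Totals → C:8, H:9, Cl:1.
In Hill order: C8H9Cl.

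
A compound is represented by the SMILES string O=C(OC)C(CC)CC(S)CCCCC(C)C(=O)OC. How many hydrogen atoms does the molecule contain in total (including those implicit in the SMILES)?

Walk through each heavy atom and fill implicit hydrogens from standard valence (C 4, N 3, O 2, S 2, halogen 1):
  atom 1: O, bond orders sum to 2 (valence 2) → 0 H
  atom 2: C, bond orders sum to 4 (valence 4) → 0 H
  atom 3: O, bond orders sum to 2 (valence 2) → 0 H
  atom 4: C, bond orders sum to 1 (valence 4) → 3 H
  atom 5: C, bond orders sum to 3 (valence 4) → 1 H
  atom 6: C, bond orders sum to 2 (valence 4) → 2 H
  atom 7: C, bond orders sum to 1 (valence 4) → 3 H
  atom 8: C, bond orders sum to 2 (valence 4) → 2 H
  atom 9: C, bond orders sum to 3 (valence 4) → 1 H
  atom 10: S, bond orders sum to 1 (valence 2) → 1 H
  atom 11: C, bond orders sum to 2 (valence 4) → 2 H
  atom 12: C, bond orders sum to 2 (valence 4) → 2 H
  atom 13: C, bond orders sum to 2 (valence 4) → 2 H
  atom 14: C, bond orders sum to 2 (valence 4) → 2 H
  atom 15: C, bond orders sum to 3 (valence 4) → 1 H
  atom 16: C, bond orders sum to 1 (valence 4) → 3 H
  atom 17: C, bond orders sum to 4 (valence 4) → 0 H
  atom 18: O, bond orders sum to 2 (valence 2) → 0 H
  atom 19: O, bond orders sum to 2 (valence 2) → 0 H
  atom 20: C, bond orders sum to 1 (valence 4) → 3 H
Total hydrogens: 28.

28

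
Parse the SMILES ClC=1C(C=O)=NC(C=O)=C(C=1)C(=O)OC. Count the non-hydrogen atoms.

Every atom symbol written in the SMILES (organic subset) is one heavy atom; implicit H are not written.
Heavy atoms by element → C:9, Cl:1, N:1, O:4.
Total: 15.

15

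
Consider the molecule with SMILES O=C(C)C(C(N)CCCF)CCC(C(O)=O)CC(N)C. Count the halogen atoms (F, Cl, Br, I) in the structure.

Halogen atoms appear at heavy-atom position 10 (1×F).
Other groups present: 1 carboxylic acid, 1 ketone, 2 primary amine.
Halogen count: 1.

1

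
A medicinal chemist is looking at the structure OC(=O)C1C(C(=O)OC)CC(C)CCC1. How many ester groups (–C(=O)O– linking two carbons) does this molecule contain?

1

The ester motif appears at heavy-atom position 6 in the SMILES.
Other groups present: 1 carboxylic acid.
Ester count: 1.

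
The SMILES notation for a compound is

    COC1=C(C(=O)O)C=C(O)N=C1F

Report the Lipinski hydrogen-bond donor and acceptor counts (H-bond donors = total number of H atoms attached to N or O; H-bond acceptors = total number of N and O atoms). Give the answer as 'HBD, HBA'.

Donors: find every N or O and count the H atoms it carries.
  atom 2 (O): bond orders sum to 2 → 0 H
  atom 6 (O): bond orders sum to 2 → 0 H
  atom 7 (O): bond orders sum to 1 → 1 H
  atom 10 (O): bond orders sum to 1 → 1 H
  atom 11 (N): bond orders sum to 3 → 0 H
Lipinski HBD = 2.
Acceptors: N atoms = 1, O atoms = 4 → HBA = 5.

2, 5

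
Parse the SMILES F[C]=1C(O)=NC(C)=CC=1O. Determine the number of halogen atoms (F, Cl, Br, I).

1

Halogen atoms appear at heavy-atom position 1 (1×F).
Other groups present: 2 hydroxyl.
Halogen count: 1.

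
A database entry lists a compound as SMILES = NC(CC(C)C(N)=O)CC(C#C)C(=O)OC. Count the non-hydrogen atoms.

16

Every atom symbol written in the SMILES (organic subset) is one heavy atom; implicit H are not written.
Heavy atoms by element → C:11, N:2, O:3.
Total: 16.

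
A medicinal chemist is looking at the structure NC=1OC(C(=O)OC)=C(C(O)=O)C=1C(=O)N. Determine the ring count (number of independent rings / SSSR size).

In SMILES, each pair of matching ring-closure digits denotes one ring-closing bond; the number of such bonds equals the number of independent rings.
Ring-closure bonds here: 1.

1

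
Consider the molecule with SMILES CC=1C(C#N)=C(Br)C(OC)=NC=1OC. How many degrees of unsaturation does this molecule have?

Degree of unsaturation = (number of rings) + (number of π bonds).
Ring closures in the SMILES: 1.
π bonds: 3 double bonds (each 1 DoU), 1 triple bond (each 2 DoU) → 5 DoU from unsaturation.
Total DoU = 1 + 5 = 6.

6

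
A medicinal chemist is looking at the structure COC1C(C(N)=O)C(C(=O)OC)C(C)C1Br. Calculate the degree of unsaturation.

3

Molecular formula: C10H16BrNO4.
DoU = (2C + 2 + N − H − X) / 2, where X is the halogen count and O/S are ignored.
    = (2·10 + 2 + 1 − 16 − 1) / 2 = 6 / 2 = 3.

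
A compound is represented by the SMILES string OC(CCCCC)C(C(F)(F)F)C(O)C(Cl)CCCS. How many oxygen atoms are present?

2

Scan the SMILES for O atoms (remember two-letter symbols like Cl and Br are single atoms).
Oxygen count: 2.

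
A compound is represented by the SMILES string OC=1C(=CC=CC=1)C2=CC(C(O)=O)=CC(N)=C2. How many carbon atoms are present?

13

Count every carbon token in the SMILES (each C, including those in ring-closure positions and inside branches).
Carbon count: 13.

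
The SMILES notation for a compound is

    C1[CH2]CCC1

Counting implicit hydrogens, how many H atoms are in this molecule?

Walk through each heavy atom and fill implicit hydrogens from standard valence (C 4, N 3, O 2, S 2, halogen 1):
  atom 1: C, bond orders sum to 2 (valence 4) → 2 H
  atom 2: C with explicit H count 2
  atom 3: C, bond orders sum to 2 (valence 4) → 2 H
  atom 4: C, bond orders sum to 2 (valence 4) → 2 H
  atom 5: C, bond orders sum to 2 (valence 4) → 2 H
Total hydrogens: 10.

10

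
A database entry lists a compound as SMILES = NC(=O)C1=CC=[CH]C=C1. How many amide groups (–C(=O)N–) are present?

The amide motif appears at heavy-atom position 2 in the SMILES.
Amide count: 1.

1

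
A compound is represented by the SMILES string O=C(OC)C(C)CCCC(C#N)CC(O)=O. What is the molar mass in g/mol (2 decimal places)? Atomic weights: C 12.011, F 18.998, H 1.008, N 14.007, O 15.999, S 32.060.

First, the molecular formula is C11H17NO4 (counting implicit H from valence).
  C: 11 × 12.011 = 132.121
  H: 17 × 1.008 = 17.136
  N: 1 × 14.007 = 14.007
  O: 4 × 15.999 = 63.996
Sum: 11×12.011 + 17×1.008 + 1×14.007 + 4×15.999 = 227.260 → 227.26 g/mol.

227.26 g/mol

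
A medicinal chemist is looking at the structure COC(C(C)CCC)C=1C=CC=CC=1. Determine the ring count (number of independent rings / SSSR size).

In SMILES, each pair of matching ring-closure digits denotes one ring-closing bond; the number of such bonds equals the number of independent rings.
Ring-closure bonds here: 1.

1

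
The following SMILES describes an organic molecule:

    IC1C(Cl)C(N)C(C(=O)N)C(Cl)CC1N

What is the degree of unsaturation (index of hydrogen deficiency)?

Molecular formula: C8H14Cl2IN3O.
DoU = (2C + 2 + N − H − X) / 2, where X is the halogen count and O/S are ignored.
    = (2·8 + 2 + 3 − 14 − 3) / 2 = 4 / 2 = 2.

2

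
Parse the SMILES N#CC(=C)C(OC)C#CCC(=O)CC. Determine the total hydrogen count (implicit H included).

Walk through each heavy atom and fill implicit hydrogens from standard valence (C 4, N 3, O 2, S 2, halogen 1):
  atom 1: N, bond orders sum to 3 (valence 3) → 0 H
  atom 2: C, bond orders sum to 4 (valence 4) → 0 H
  atom 3: C, bond orders sum to 4 (valence 4) → 0 H
  atom 4: C, bond orders sum to 2 (valence 4) → 2 H
  atom 5: C, bond orders sum to 3 (valence 4) → 1 H
  atom 6: O, bond orders sum to 2 (valence 2) → 0 H
  atom 7: C, bond orders sum to 1 (valence 4) → 3 H
  atom 8: C, bond orders sum to 4 (valence 4) → 0 H
  atom 9: C, bond orders sum to 4 (valence 4) → 0 H
  atom 10: C, bond orders sum to 2 (valence 4) → 2 H
  atom 11: C, bond orders sum to 4 (valence 4) → 0 H
  atom 12: O, bond orders sum to 2 (valence 2) → 0 H
  atom 13: C, bond orders sum to 2 (valence 4) → 2 H
  atom 14: C, bond orders sum to 1 (valence 4) → 3 H
Total hydrogens: 13.

13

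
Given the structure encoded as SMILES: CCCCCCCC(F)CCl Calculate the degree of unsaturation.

0

Degree of unsaturation = (number of rings) + (number of π bonds).
Ring closures in the SMILES: 0.
π bonds: none → 0 DoU from unsaturation.
Total DoU = 0 + 0 = 0.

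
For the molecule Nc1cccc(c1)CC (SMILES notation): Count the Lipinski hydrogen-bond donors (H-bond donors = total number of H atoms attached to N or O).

2

Donors: find every N or O and count the H atoms it carries.
  atom 1 (N): bond orders sum to 1 → 2 H
Lipinski HBD = 2.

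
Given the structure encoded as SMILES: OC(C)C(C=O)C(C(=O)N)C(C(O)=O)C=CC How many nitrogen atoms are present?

Scan the SMILES for N atoms (remember two-letter symbols like Cl and Br are single atoms).
Nitrogen count: 1.

1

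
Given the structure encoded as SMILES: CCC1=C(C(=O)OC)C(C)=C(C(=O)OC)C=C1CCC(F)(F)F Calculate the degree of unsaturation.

6

Molecular formula: C16H19F3O4.
DoU = (2C + 2 + N − H − X) / 2, where X is the halogen count and O/S are ignored.
    = (2·16 + 2 + 0 − 19 − 3) / 2 = 12 / 2 = 6.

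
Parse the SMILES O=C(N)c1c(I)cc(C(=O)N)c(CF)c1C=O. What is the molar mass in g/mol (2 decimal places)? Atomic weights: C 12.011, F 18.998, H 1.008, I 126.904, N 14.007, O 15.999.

First, the molecular formula is C10H8FIN2O3 (counting implicit H from valence).
  C: 10 × 12.011 = 120.110
  F: 1 × 18.998 = 18.998
  H: 8 × 1.008 = 8.064
  I: 1 × 126.904 = 126.904
  N: 2 × 14.007 = 28.014
  O: 3 × 15.999 = 47.997
Sum: 10×12.011 + 1×18.998 + 8×1.008 + 1×126.904 + 2×14.007 + 3×15.999 = 350.087 → 350.09 g/mol.

350.09 g/mol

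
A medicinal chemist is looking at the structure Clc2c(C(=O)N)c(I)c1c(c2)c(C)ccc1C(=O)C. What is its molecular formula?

Walk through each heavy atom and fill implicit hydrogens from standard valence (C 4, N 3, O 2, S 2, halogen 1); for lowercase aromatic atoms, an aromatic c carries 1 H when it has two neighbours and 0 H with three, and aromatic n carries 0 H:
  atom 1: Cl (halogen, monovalent) → 0 H
  atom 2: aromatic c, 3 neighbours → 0 H
  atom 3: aromatic c, 3 neighbours → 0 H
  atom 4: C, bond orders sum to 4 (valence 4) → 0 H
  atom 5: O, bond orders sum to 2 (valence 2) → 0 H
  atom 6: N, bond orders sum to 1 (valence 3) → 2 H
  atom 7: aromatic c, 3 neighbours → 0 H
  atom 8: I (halogen, monovalent) → 0 H
  atom 9: aromatic c, 3 neighbours → 0 H
  atom 10: aromatic c, 3 neighbours → 0 H
  atom 11: aromatic c, 2 neighbours → 1 H
  atom 12: aromatic c, 3 neighbours → 0 H
  atom 13: C, bond orders sum to 1 (valence 4) → 3 H
  atom 14: aromatic c, 2 neighbours → 1 H
  atom 15: aromatic c, 2 neighbours → 1 H
  atom 16: aromatic c, 3 neighbours → 0 H
  atom 17: C, bond orders sum to 4 (valence 4) → 0 H
  atom 18: O, bond orders sum to 2 (valence 2) → 0 H
  atom 19: C, bond orders sum to 1 (valence 4) → 3 H
Totals → C:14, H:11, Cl:1, I:1, N:1, O:2.
In Hill order: C14H11ClINO2.

C14H11ClINO2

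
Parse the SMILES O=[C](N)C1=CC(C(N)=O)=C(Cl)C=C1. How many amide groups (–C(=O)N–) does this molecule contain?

The amide motif appears at heavy-atom positions 2, 7 in the SMILES.
Amide count: 2.

2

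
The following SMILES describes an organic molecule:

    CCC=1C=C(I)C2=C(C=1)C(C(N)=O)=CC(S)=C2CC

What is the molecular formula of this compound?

C15H16INOS

Walk through each heavy atom and fill implicit hydrogens from standard valence (C 4, N 3, O 2, S 2, halogen 1):
  atom 1: C, bond orders sum to 1 (valence 4) → 3 H
  atom 2: C, bond orders sum to 2 (valence 4) → 2 H
  atom 3: C, bond orders sum to 4 (valence 4) → 0 H
  atom 4: C, bond orders sum to 3 (valence 4) → 1 H
  atom 5: C, bond orders sum to 4 (valence 4) → 0 H
  atom 6: I (halogen, monovalent) → 0 H
  atom 7: C, bond orders sum to 4 (valence 4) → 0 H
  atom 8: C, bond orders sum to 4 (valence 4) → 0 H
  atom 9: C, bond orders sum to 3 (valence 4) → 1 H
  atom 10: C, bond orders sum to 4 (valence 4) → 0 H
  atom 11: C, bond orders sum to 4 (valence 4) → 0 H
  atom 12: N, bond orders sum to 1 (valence 3) → 2 H
  atom 13: O, bond orders sum to 2 (valence 2) → 0 H
  atom 14: C, bond orders sum to 3 (valence 4) → 1 H
  atom 15: C, bond orders sum to 4 (valence 4) → 0 H
  atom 16: S, bond orders sum to 1 (valence 2) → 1 H
  atom 17: C, bond orders sum to 4 (valence 4) → 0 H
  atom 18: C, bond orders sum to 2 (valence 4) → 2 H
  atom 19: C, bond orders sum to 1 (valence 4) → 3 H
Totals → C:15, H:16, I:1, N:1, O:1, S:1.
In Hill order: C15H16INOS.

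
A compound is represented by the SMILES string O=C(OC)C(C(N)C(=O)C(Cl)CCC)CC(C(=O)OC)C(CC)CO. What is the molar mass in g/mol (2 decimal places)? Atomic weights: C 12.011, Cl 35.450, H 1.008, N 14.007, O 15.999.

First, the molecular formula is C17H30ClNO6 (counting implicit H from valence).
  C: 17 × 12.011 = 204.187
  Cl: 1 × 35.450 = 35.450
  H: 30 × 1.008 = 30.240
  N: 1 × 14.007 = 14.007
  O: 6 × 15.999 = 95.994
Sum: 17×12.011 + 1×35.450 + 30×1.008 + 1×14.007 + 6×15.999 = 379.878 → 379.88 g/mol.

379.88 g/mol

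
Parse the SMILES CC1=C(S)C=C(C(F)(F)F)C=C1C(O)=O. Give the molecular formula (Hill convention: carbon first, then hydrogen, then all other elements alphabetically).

Walk through each heavy atom and fill implicit hydrogens from standard valence (C 4, N 3, O 2, S 2, halogen 1):
  atom 1: C, bond orders sum to 1 (valence 4) → 3 H
  atom 2: C, bond orders sum to 4 (valence 4) → 0 H
  atom 3: C, bond orders sum to 4 (valence 4) → 0 H
  atom 4: S, bond orders sum to 1 (valence 2) → 1 H
  atom 5: C, bond orders sum to 3 (valence 4) → 1 H
  atom 6: C, bond orders sum to 4 (valence 4) → 0 H
  atom 7: C, bond orders sum to 4 (valence 4) → 0 H
  atom 8: F (halogen, monovalent) → 0 H
  atom 9: F (halogen, monovalent) → 0 H
  atom 10: F (halogen, monovalent) → 0 H
  atom 11: C, bond orders sum to 3 (valence 4) → 1 H
  atom 12: C, bond orders sum to 4 (valence 4) → 0 H
  atom 13: C, bond orders sum to 4 (valence 4) → 0 H
  atom 14: O, bond orders sum to 1 (valence 2) → 1 H
  atom 15: O, bond orders sum to 2 (valence 2) → 0 H
Totals → C:9, H:7, F:3, O:2, S:1.

C9H7F3O2S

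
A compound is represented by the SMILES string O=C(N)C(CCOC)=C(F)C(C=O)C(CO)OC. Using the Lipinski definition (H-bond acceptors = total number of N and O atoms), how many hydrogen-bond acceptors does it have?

N atoms: 1; O atoms: 5.
Lipinski HBA = 1 + 5 = 6.

6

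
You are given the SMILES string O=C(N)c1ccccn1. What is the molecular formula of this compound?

C6H6N2O

Walk through each heavy atom and fill implicit hydrogens from standard valence (C 4, N 3, O 2, S 2, halogen 1); for lowercase aromatic atoms, an aromatic c carries 1 H when it has two neighbours and 0 H with three, and aromatic n carries 0 H:
  atom 1: O, bond orders sum to 2 (valence 2) → 0 H
  atom 2: C, bond orders sum to 4 (valence 4) → 0 H
  atom 3: N, bond orders sum to 1 (valence 3) → 2 H
  atom 4: aromatic c, 3 neighbours → 0 H
  atom 5: aromatic c, 2 neighbours → 1 H
  atom 6: aromatic c, 2 neighbours → 1 H
  atom 7: aromatic c, 2 neighbours → 1 H
  atom 8: aromatic c, 2 neighbours → 1 H
  atom 9: aromatic n, 2 neighbours → 0 H
Totals → C:6, H:6, N:2, O:1.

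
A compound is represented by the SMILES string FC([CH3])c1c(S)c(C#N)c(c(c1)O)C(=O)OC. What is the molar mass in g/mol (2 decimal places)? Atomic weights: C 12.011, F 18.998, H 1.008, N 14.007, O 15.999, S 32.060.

255.26 g/mol

First, the molecular formula is C11H10FNO3S (counting implicit H from valence).
  C: 11 × 12.011 = 132.121
  F: 1 × 18.998 = 18.998
  H: 10 × 1.008 = 10.080
  N: 1 × 14.007 = 14.007
  O: 3 × 15.999 = 47.997
  S: 1 × 32.060 = 32.060
Sum: 11×12.011 + 1×18.998 + 10×1.008 + 1×14.007 + 3×15.999 + 1×32.060 = 255.263 → 255.26 g/mol.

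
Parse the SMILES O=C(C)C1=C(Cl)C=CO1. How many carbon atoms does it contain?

Count every carbon token in the SMILES (each C, including those in ring-closure positions and inside branches).
Carbon count: 6.

6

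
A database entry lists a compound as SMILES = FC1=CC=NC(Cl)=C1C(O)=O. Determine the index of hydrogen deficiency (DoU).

5

Molecular formula: C6H3ClFNO2.
DoU = (2C + 2 + N − H − X) / 2, where X is the halogen count and O/S are ignored.
    = (2·6 + 2 + 1 − 3 − 2) / 2 = 10 / 2 = 5.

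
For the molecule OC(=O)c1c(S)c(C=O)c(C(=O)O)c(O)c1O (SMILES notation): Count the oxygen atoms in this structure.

Scan the SMILES for O atoms (remember two-letter symbols like Cl and Br are single atoms).
Oxygen count: 7.

7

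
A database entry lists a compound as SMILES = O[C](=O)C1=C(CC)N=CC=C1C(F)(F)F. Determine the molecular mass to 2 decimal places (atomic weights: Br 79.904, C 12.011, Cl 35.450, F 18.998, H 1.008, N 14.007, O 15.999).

219.16 g/mol

First, the molecular formula is C9H8F3NO2 (counting implicit H from valence).
  C: 9 × 12.011 = 108.099
  F: 3 × 18.998 = 56.994
  H: 8 × 1.008 = 8.064
  N: 1 × 14.007 = 14.007
  O: 2 × 15.999 = 31.998
Sum: 9×12.011 + 3×18.998 + 8×1.008 + 1×14.007 + 2×15.999 = 219.162 → 219.16 g/mol.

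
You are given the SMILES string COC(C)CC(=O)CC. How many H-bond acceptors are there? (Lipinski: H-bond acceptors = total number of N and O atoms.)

2

N atoms: 0; O atoms: 2.
Lipinski HBA = 0 + 2 = 2.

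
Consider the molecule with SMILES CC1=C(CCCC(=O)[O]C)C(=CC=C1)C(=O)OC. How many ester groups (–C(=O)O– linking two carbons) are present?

2

The ester motif appears at heavy-atom positions 7, 15 in the SMILES.
Ester count: 2.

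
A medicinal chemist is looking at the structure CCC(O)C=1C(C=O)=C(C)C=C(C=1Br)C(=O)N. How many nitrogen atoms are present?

1

Scan the SMILES for N atoms (remember two-letter symbols like Cl and Br are single atoms).
Nitrogen count: 1.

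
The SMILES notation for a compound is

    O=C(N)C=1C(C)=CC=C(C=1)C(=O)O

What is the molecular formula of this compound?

Walk through each heavy atom and fill implicit hydrogens from standard valence (C 4, N 3, O 2, S 2, halogen 1):
  atom 1: O, bond orders sum to 2 (valence 2) → 0 H
  atom 2: C, bond orders sum to 4 (valence 4) → 0 H
  atom 3: N, bond orders sum to 1 (valence 3) → 2 H
  atom 4: C, bond orders sum to 4 (valence 4) → 0 H
  atom 5: C, bond orders sum to 4 (valence 4) → 0 H
  atom 6: C, bond orders sum to 1 (valence 4) → 3 H
  atom 7: C, bond orders sum to 3 (valence 4) → 1 H
  atom 8: C, bond orders sum to 3 (valence 4) → 1 H
  atom 9: C, bond orders sum to 4 (valence 4) → 0 H
  atom 10: C, bond orders sum to 3 (valence 4) → 1 H
  atom 11: C, bond orders sum to 4 (valence 4) → 0 H
  atom 12: O, bond orders sum to 2 (valence 2) → 0 H
  atom 13: O, bond orders sum to 1 (valence 2) → 1 H
Totals → C:9, H:9, N:1, O:3.
In Hill order: C9H9NO3.

C9H9NO3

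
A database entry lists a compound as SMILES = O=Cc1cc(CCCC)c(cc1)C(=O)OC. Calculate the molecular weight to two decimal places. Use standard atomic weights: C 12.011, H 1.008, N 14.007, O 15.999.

220.27 g/mol

First, the molecular formula is C13H16O3 (counting implicit H from valence).
  C: 13 × 12.011 = 156.143
  H: 16 × 1.008 = 16.128
  O: 3 × 15.999 = 47.997
Sum: 13×12.011 + 16×1.008 + 3×15.999 = 220.268 → 220.27 g/mol.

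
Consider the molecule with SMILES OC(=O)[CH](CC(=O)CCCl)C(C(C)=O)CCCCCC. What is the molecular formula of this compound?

Walk through each heavy atom and fill implicit hydrogens from standard valence (C 4, N 3, O 2, S 2, halogen 1):
  atom 1: O, bond orders sum to 1 (valence 2) → 1 H
  atom 2: C, bond orders sum to 4 (valence 4) → 0 H
  atom 3: O, bond orders sum to 2 (valence 2) → 0 H
  atom 4: C with explicit H count 1
  atom 5: C, bond orders sum to 2 (valence 4) → 2 H
  atom 6: C, bond orders sum to 4 (valence 4) → 0 H
  atom 7: O, bond orders sum to 2 (valence 2) → 0 H
  atom 8: C, bond orders sum to 2 (valence 4) → 2 H
  atom 9: C, bond orders sum to 2 (valence 4) → 2 H
  atom 10: Cl (halogen, monovalent) → 0 H
  atom 11: C, bond orders sum to 3 (valence 4) → 1 H
  atom 12: C, bond orders sum to 4 (valence 4) → 0 H
  atom 13: C, bond orders sum to 1 (valence 4) → 3 H
  atom 14: O, bond orders sum to 2 (valence 2) → 0 H
  atom 15: C, bond orders sum to 2 (valence 4) → 2 H
  atom 16: C, bond orders sum to 2 (valence 4) → 2 H
  atom 17: C, bond orders sum to 2 (valence 4) → 2 H
  atom 18: C, bond orders sum to 2 (valence 4) → 2 H
  atom 19: C, bond orders sum to 2 (valence 4) → 2 H
  atom 20: C, bond orders sum to 1 (valence 4) → 3 H
Totals → C:15, H:25, Cl:1, O:4.
In Hill order: C15H25ClO4.

C15H25ClO4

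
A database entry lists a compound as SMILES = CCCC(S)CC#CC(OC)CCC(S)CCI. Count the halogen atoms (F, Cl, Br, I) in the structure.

1

Halogen atoms appear at heavy-atom position 18 (1×I).
Other groups present: 1 alkyne, 1 ether, 2 thiol.
Halogen count: 1.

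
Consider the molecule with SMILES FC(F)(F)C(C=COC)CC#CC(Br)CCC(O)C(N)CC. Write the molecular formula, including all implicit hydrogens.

C15H23BrF3NO2

Walk through each heavy atom and fill implicit hydrogens from standard valence (C 4, N 3, O 2, S 2, halogen 1):
  atom 1: F (halogen, monovalent) → 0 H
  atom 2: C, bond orders sum to 4 (valence 4) → 0 H
  atom 3: F (halogen, monovalent) → 0 H
  atom 4: F (halogen, monovalent) → 0 H
  atom 5: C, bond orders sum to 3 (valence 4) → 1 H
  atom 6: C, bond orders sum to 3 (valence 4) → 1 H
  atom 7: C, bond orders sum to 3 (valence 4) → 1 H
  atom 8: O, bond orders sum to 2 (valence 2) → 0 H
  atom 9: C, bond orders sum to 1 (valence 4) → 3 H
  atom 10: C, bond orders sum to 2 (valence 4) → 2 H
  atom 11: C, bond orders sum to 4 (valence 4) → 0 H
  atom 12: C, bond orders sum to 4 (valence 4) → 0 H
  atom 13: C, bond orders sum to 3 (valence 4) → 1 H
  atom 14: Br (halogen, monovalent) → 0 H
  atom 15: C, bond orders sum to 2 (valence 4) → 2 H
  atom 16: C, bond orders sum to 2 (valence 4) → 2 H
  atom 17: C, bond orders sum to 3 (valence 4) → 1 H
  atom 18: O, bond orders sum to 1 (valence 2) → 1 H
  atom 19: C, bond orders sum to 3 (valence 4) → 1 H
  atom 20: N, bond orders sum to 1 (valence 3) → 2 H
  atom 21: C, bond orders sum to 2 (valence 4) → 2 H
  atom 22: C, bond orders sum to 1 (valence 4) → 3 H
Totals → C:15, H:23, Br:1, F:3, N:1, O:2.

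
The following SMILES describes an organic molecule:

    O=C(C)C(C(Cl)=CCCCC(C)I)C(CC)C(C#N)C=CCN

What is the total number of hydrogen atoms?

Walk through each heavy atom and fill implicit hydrogens from standard valence (C 4, N 3, O 2, S 2, halogen 1):
  atom 1: O, bond orders sum to 2 (valence 2) → 0 H
  atom 2: C, bond orders sum to 4 (valence 4) → 0 H
  atom 3: C, bond orders sum to 1 (valence 4) → 3 H
  atom 4: C, bond orders sum to 3 (valence 4) → 1 H
  atom 5: C, bond orders sum to 4 (valence 4) → 0 H
  atom 6: Cl (halogen, monovalent) → 0 H
  atom 7: C, bond orders sum to 3 (valence 4) → 1 H
  atom 8: C, bond orders sum to 2 (valence 4) → 2 H
  atom 9: C, bond orders sum to 2 (valence 4) → 2 H
  atom 10: C, bond orders sum to 2 (valence 4) → 2 H
  atom 11: C, bond orders sum to 3 (valence 4) → 1 H
  atom 12: C, bond orders sum to 1 (valence 4) → 3 H
  atom 13: I (halogen, monovalent) → 0 H
  atom 14: C, bond orders sum to 3 (valence 4) → 1 H
  atom 15: C, bond orders sum to 2 (valence 4) → 2 H
  atom 16: C, bond orders sum to 1 (valence 4) → 3 H
  atom 17: C, bond orders sum to 3 (valence 4) → 1 H
  atom 18: C, bond orders sum to 4 (valence 4) → 0 H
  atom 19: N, bond orders sum to 3 (valence 3) → 0 H
  atom 20: C, bond orders sum to 3 (valence 4) → 1 H
  atom 21: C, bond orders sum to 3 (valence 4) → 1 H
  atom 22: C, bond orders sum to 2 (valence 4) → 2 H
  atom 23: N, bond orders sum to 1 (valence 3) → 2 H
Total hydrogens: 28.

28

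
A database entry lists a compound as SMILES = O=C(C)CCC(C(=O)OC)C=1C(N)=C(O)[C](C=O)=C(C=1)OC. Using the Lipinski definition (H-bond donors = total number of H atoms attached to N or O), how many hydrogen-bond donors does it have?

3

Donors: find every N or O and count the H atoms it carries.
  atom 1 (O): bond orders sum to 2 → 0 H
  atom 8 (O): bond orders sum to 2 → 0 H
  atom 9 (O): bond orders sum to 2 → 0 H
  atom 13 (N): bond orders sum to 1 → 2 H
  atom 15 (O): bond orders sum to 1 → 1 H
  atom 18 (O): bond orders sum to 2 → 0 H
  atom 21 (O): bond orders sum to 2 → 0 H
Lipinski HBD = 3.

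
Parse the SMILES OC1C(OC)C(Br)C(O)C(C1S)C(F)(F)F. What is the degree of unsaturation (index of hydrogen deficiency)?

1

Molecular formula: C8H12BrF3O3S.
DoU = (2C + 2 + N − H − X) / 2, where X is the halogen count and O/S are ignored.
    = (2·8 + 2 + 0 − 12 − 4) / 2 = 2 / 2 = 1.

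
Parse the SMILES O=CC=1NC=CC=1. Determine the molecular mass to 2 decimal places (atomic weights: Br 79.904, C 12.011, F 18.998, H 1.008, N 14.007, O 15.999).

First, the molecular formula is C5H5NO (counting implicit H from valence).
  C: 5 × 12.011 = 60.055
  H: 5 × 1.008 = 5.040
  N: 1 × 14.007 = 14.007
  O: 1 × 15.999 = 15.999
Sum: 5×12.011 + 5×1.008 + 1×14.007 + 1×15.999 = 95.101 → 95.10 g/mol.

95.10 g/mol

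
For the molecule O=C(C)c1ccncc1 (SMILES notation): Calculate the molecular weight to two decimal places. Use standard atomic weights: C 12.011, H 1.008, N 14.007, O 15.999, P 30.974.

First, the molecular formula is C7H7NO (counting implicit H from valence).
  C: 7 × 12.011 = 84.077
  H: 7 × 1.008 = 7.056
  N: 1 × 14.007 = 14.007
  O: 1 × 15.999 = 15.999
Sum: 7×12.011 + 7×1.008 + 1×14.007 + 1×15.999 = 121.139 → 121.14 g/mol.

121.14 g/mol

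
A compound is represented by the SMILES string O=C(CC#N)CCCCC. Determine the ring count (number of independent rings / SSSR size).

In SMILES, each pair of matching ring-closure digits denotes one ring-closing bond; the number of such bonds equals the number of independent rings.
Ring-closure bonds here: 0.

0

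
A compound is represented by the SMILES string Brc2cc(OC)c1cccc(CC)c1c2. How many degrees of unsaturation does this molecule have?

7

Molecular formula: C13H13BrO.
DoU = (2C + 2 + N − H − X) / 2, where X is the halogen count and O/S are ignored.
    = (2·13 + 2 + 0 − 13 − 1) / 2 = 14 / 2 = 7.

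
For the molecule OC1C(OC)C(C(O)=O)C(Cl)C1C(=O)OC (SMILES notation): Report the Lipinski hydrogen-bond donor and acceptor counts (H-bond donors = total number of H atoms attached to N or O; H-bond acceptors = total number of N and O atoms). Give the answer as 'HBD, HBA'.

2, 6

Donors: find every N or O and count the H atoms it carries.
  atom 1 (O): bond orders sum to 1 → 1 H
  atom 4 (O): bond orders sum to 2 → 0 H
  atom 8 (O): bond orders sum to 1 → 1 H
  atom 9 (O): bond orders sum to 2 → 0 H
  atom 14 (O): bond orders sum to 2 → 0 H
  atom 15 (O): bond orders sum to 2 → 0 H
Lipinski HBD = 2.
Acceptors: N atoms = 0, O atoms = 6 → HBA = 6.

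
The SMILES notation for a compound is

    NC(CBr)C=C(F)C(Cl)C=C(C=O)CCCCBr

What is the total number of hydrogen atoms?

17

Walk through each heavy atom and fill implicit hydrogens from standard valence (C 4, N 3, O 2, S 2, halogen 1):
  atom 1: N, bond orders sum to 1 (valence 3) → 2 H
  atom 2: C, bond orders sum to 3 (valence 4) → 1 H
  atom 3: C, bond orders sum to 2 (valence 4) → 2 H
  atom 4: Br (halogen, monovalent) → 0 H
  atom 5: C, bond orders sum to 3 (valence 4) → 1 H
  atom 6: C, bond orders sum to 4 (valence 4) → 0 H
  atom 7: F (halogen, monovalent) → 0 H
  atom 8: C, bond orders sum to 3 (valence 4) → 1 H
  atom 9: Cl (halogen, monovalent) → 0 H
  atom 10: C, bond orders sum to 3 (valence 4) → 1 H
  atom 11: C, bond orders sum to 4 (valence 4) → 0 H
  atom 12: C, bond orders sum to 3 (valence 4) → 1 H
  atom 13: O, bond orders sum to 2 (valence 2) → 0 H
  atom 14: C, bond orders sum to 2 (valence 4) → 2 H
  atom 15: C, bond orders sum to 2 (valence 4) → 2 H
  atom 16: C, bond orders sum to 2 (valence 4) → 2 H
  atom 17: C, bond orders sum to 2 (valence 4) → 2 H
  atom 18: Br (halogen, monovalent) → 0 H
Total hydrogens: 17.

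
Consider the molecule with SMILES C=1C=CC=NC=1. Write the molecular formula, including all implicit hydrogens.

Walk through each heavy atom and fill implicit hydrogens from standard valence (C 4, N 3, O 2, S 2, halogen 1):
  atom 1: C, bond orders sum to 3 (valence 4) → 1 H
  atom 2: C, bond orders sum to 3 (valence 4) → 1 H
  atom 3: C, bond orders sum to 3 (valence 4) → 1 H
  atom 4: C, bond orders sum to 3 (valence 4) → 1 H
  atom 5: N, bond orders sum to 3 (valence 3) → 0 H
  atom 6: C, bond orders sum to 3 (valence 4) → 1 H
Totals → C:5, H:5, N:1.
In Hill order: C5H5N.

C5H5N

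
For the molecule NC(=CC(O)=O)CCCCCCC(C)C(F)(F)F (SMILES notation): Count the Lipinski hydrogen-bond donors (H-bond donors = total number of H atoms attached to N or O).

3

Donors: find every N or O and count the H atoms it carries.
  atom 1 (N): bond orders sum to 1 → 2 H
  atom 5 (O): bond orders sum to 1 → 1 H
  atom 6 (O): bond orders sum to 2 → 0 H
Lipinski HBD = 3.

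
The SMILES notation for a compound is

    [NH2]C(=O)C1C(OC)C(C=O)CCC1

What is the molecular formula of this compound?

Walk through each heavy atom and fill implicit hydrogens from standard valence (C 4, N 3, O 2, S 2, halogen 1):
  atom 1: N with explicit H count 2
  atom 2: C, bond orders sum to 4 (valence 4) → 0 H
  atom 3: O, bond orders sum to 2 (valence 2) → 0 H
  atom 4: C, bond orders sum to 3 (valence 4) → 1 H
  atom 5: C, bond orders sum to 3 (valence 4) → 1 H
  atom 6: O, bond orders sum to 2 (valence 2) → 0 H
  atom 7: C, bond orders sum to 1 (valence 4) → 3 H
  atom 8: C, bond orders sum to 3 (valence 4) → 1 H
  atom 9: C, bond orders sum to 3 (valence 4) → 1 H
  atom 10: O, bond orders sum to 2 (valence 2) → 0 H
  atom 11: C, bond orders sum to 2 (valence 4) → 2 H
  atom 12: C, bond orders sum to 2 (valence 4) → 2 H
  atom 13: C, bond orders sum to 2 (valence 4) → 2 H
Totals → C:9, H:15, N:1, O:3.

C9H15NO3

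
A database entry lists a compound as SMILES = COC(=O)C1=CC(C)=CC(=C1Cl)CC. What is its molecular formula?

C11H13ClO2

Walk through each heavy atom and fill implicit hydrogens from standard valence (C 4, N 3, O 2, S 2, halogen 1):
  atom 1: C, bond orders sum to 1 (valence 4) → 3 H
  atom 2: O, bond orders sum to 2 (valence 2) → 0 H
  atom 3: C, bond orders sum to 4 (valence 4) → 0 H
  atom 4: O, bond orders sum to 2 (valence 2) → 0 H
  atom 5: C, bond orders sum to 4 (valence 4) → 0 H
  atom 6: C, bond orders sum to 3 (valence 4) → 1 H
  atom 7: C, bond orders sum to 4 (valence 4) → 0 H
  atom 8: C, bond orders sum to 1 (valence 4) → 3 H
  atom 9: C, bond orders sum to 3 (valence 4) → 1 H
  atom 10: C, bond orders sum to 4 (valence 4) → 0 H
  atom 11: C, bond orders sum to 4 (valence 4) → 0 H
  atom 12: Cl (halogen, monovalent) → 0 H
  atom 13: C, bond orders sum to 2 (valence 4) → 2 H
  atom 14: C, bond orders sum to 1 (valence 4) → 3 H
Totals → C:11, H:13, Cl:1, O:2.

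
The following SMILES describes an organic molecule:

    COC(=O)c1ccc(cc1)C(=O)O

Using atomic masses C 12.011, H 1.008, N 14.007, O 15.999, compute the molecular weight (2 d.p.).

First, the molecular formula is C9H8O4 (counting implicit H from valence).
  C: 9 × 12.011 = 108.099
  H: 8 × 1.008 = 8.064
  O: 4 × 15.999 = 63.996
Sum: 9×12.011 + 8×1.008 + 4×15.999 = 180.159 → 180.16 g/mol.

180.16 g/mol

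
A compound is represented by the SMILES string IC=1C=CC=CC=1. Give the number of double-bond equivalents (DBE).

Molecular formula: C6H5I.
DoU = (2C + 2 + N − H − X) / 2, where X is the halogen count and O/S are ignored.
    = (2·6 + 2 + 0 − 5 − 1) / 2 = 8 / 2 = 4.

4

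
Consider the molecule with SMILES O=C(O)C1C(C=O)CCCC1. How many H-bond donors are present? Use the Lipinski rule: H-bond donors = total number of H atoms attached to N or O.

1

Donors: find every N or O and count the H atoms it carries.
  atom 1 (O): bond orders sum to 2 → 0 H
  atom 3 (O): bond orders sum to 1 → 1 H
  atom 7 (O): bond orders sum to 2 → 0 H
Lipinski HBD = 1.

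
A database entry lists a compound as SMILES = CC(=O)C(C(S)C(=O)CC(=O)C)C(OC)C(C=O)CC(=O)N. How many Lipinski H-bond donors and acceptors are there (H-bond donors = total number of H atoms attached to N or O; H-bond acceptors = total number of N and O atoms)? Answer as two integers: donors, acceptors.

Donors: find every N or O and count the H atoms it carries.
  atom 3 (O): bond orders sum to 2 → 0 H
  atom 8 (O): bond orders sum to 2 → 0 H
  atom 11 (O): bond orders sum to 2 → 0 H
  atom 14 (O): bond orders sum to 2 → 0 H
  atom 18 (O): bond orders sum to 2 → 0 H
  atom 21 (O): bond orders sum to 2 → 0 H
  atom 22 (N): bond orders sum to 1 → 2 H
Lipinski HBD = 2.
Acceptors: N atoms = 1, O atoms = 6 → HBA = 7.

2, 7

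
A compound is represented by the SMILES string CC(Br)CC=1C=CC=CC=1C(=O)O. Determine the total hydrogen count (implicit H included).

Walk through each heavy atom and fill implicit hydrogens from standard valence (C 4, N 3, O 2, S 2, halogen 1):
  atom 1: C, bond orders sum to 1 (valence 4) → 3 H
  atom 2: C, bond orders sum to 3 (valence 4) → 1 H
  atom 3: Br (halogen, monovalent) → 0 H
  atom 4: C, bond orders sum to 2 (valence 4) → 2 H
  atom 5: C, bond orders sum to 4 (valence 4) → 0 H
  atom 6: C, bond orders sum to 3 (valence 4) → 1 H
  atom 7: C, bond orders sum to 3 (valence 4) → 1 H
  atom 8: C, bond orders sum to 3 (valence 4) → 1 H
  atom 9: C, bond orders sum to 3 (valence 4) → 1 H
  atom 10: C, bond orders sum to 4 (valence 4) → 0 H
  atom 11: C, bond orders sum to 4 (valence 4) → 0 H
  atom 12: O, bond orders sum to 2 (valence 2) → 0 H
  atom 13: O, bond orders sum to 1 (valence 2) → 1 H
Total hydrogens: 11.

11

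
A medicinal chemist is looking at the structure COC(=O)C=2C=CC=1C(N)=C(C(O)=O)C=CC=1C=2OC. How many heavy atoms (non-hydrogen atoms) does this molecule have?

20

Every atom symbol written in the SMILES (organic subset) is one heavy atom; implicit H are not written.
Heavy atoms by element → C:14, N:1, O:5.
Total: 20.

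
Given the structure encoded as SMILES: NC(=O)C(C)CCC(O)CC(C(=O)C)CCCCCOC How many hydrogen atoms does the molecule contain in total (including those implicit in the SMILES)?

Walk through each heavy atom and fill implicit hydrogens from standard valence (C 4, N 3, O 2, S 2, halogen 1):
  atom 1: N, bond orders sum to 1 (valence 3) → 2 H
  atom 2: C, bond orders sum to 4 (valence 4) → 0 H
  atom 3: O, bond orders sum to 2 (valence 2) → 0 H
  atom 4: C, bond orders sum to 3 (valence 4) → 1 H
  atom 5: C, bond orders sum to 1 (valence 4) → 3 H
  atom 6: C, bond orders sum to 2 (valence 4) → 2 H
  atom 7: C, bond orders sum to 2 (valence 4) → 2 H
  atom 8: C, bond orders sum to 3 (valence 4) → 1 H
  atom 9: O, bond orders sum to 1 (valence 2) → 1 H
  atom 10: C, bond orders sum to 2 (valence 4) → 2 H
  atom 11: C, bond orders sum to 3 (valence 4) → 1 H
  atom 12: C, bond orders sum to 4 (valence 4) → 0 H
  atom 13: O, bond orders sum to 2 (valence 2) → 0 H
  atom 14: C, bond orders sum to 1 (valence 4) → 3 H
  atom 15: C, bond orders sum to 2 (valence 4) → 2 H
  atom 16: C, bond orders sum to 2 (valence 4) → 2 H
  atom 17: C, bond orders sum to 2 (valence 4) → 2 H
  atom 18: C, bond orders sum to 2 (valence 4) → 2 H
  atom 19: C, bond orders sum to 2 (valence 4) → 2 H
  atom 20: O, bond orders sum to 2 (valence 2) → 0 H
  atom 21: C, bond orders sum to 1 (valence 4) → 3 H
Total hydrogens: 31.

31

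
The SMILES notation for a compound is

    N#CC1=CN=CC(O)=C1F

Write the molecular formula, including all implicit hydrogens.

C6H3FN2O

Walk through each heavy atom and fill implicit hydrogens from standard valence (C 4, N 3, O 2, S 2, halogen 1):
  atom 1: N, bond orders sum to 3 (valence 3) → 0 H
  atom 2: C, bond orders sum to 4 (valence 4) → 0 H
  atom 3: C, bond orders sum to 4 (valence 4) → 0 H
  atom 4: C, bond orders sum to 3 (valence 4) → 1 H
  atom 5: N, bond orders sum to 3 (valence 3) → 0 H
  atom 6: C, bond orders sum to 3 (valence 4) → 1 H
  atom 7: C, bond orders sum to 4 (valence 4) → 0 H
  atom 8: O, bond orders sum to 1 (valence 2) → 1 H
  atom 9: C, bond orders sum to 4 (valence 4) → 0 H
  atom 10: F (halogen, monovalent) → 0 H
Totals → C:6, H:3, F:1, N:2, O:1.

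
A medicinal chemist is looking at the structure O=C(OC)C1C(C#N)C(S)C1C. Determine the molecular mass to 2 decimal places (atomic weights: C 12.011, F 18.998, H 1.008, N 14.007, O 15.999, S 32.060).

First, the molecular formula is C8H11NO2S (counting implicit H from valence).
  C: 8 × 12.011 = 96.088
  H: 11 × 1.008 = 11.088
  N: 1 × 14.007 = 14.007
  O: 2 × 15.999 = 31.998
  S: 1 × 32.060 = 32.060
Sum: 8×12.011 + 11×1.008 + 1×14.007 + 2×15.999 + 1×32.060 = 185.241 → 185.24 g/mol.

185.24 g/mol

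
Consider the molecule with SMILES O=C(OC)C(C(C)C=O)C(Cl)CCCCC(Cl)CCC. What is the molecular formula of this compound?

Walk through each heavy atom and fill implicit hydrogens from standard valence (C 4, N 3, O 2, S 2, halogen 1):
  atom 1: O, bond orders sum to 2 (valence 2) → 0 H
  atom 2: C, bond orders sum to 4 (valence 4) → 0 H
  atom 3: O, bond orders sum to 2 (valence 2) → 0 H
  atom 4: C, bond orders sum to 1 (valence 4) → 3 H
  atom 5: C, bond orders sum to 3 (valence 4) → 1 H
  atom 6: C, bond orders sum to 3 (valence 4) → 1 H
  atom 7: C, bond orders sum to 1 (valence 4) → 3 H
  atom 8: C, bond orders sum to 3 (valence 4) → 1 H
  atom 9: O, bond orders sum to 2 (valence 2) → 0 H
  atom 10: C, bond orders sum to 3 (valence 4) → 1 H
  atom 11: Cl (halogen, monovalent) → 0 H
  atom 12: C, bond orders sum to 2 (valence 4) → 2 H
  atom 13: C, bond orders sum to 2 (valence 4) → 2 H
  atom 14: C, bond orders sum to 2 (valence 4) → 2 H
  atom 15: C, bond orders sum to 2 (valence 4) → 2 H
  atom 16: C, bond orders sum to 3 (valence 4) → 1 H
  atom 17: Cl (halogen, monovalent) → 0 H
  atom 18: C, bond orders sum to 2 (valence 4) → 2 H
  atom 19: C, bond orders sum to 2 (valence 4) → 2 H
  atom 20: C, bond orders sum to 1 (valence 4) → 3 H
Totals → C:15, H:26, Cl:2, O:3.

C15H26Cl2O3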